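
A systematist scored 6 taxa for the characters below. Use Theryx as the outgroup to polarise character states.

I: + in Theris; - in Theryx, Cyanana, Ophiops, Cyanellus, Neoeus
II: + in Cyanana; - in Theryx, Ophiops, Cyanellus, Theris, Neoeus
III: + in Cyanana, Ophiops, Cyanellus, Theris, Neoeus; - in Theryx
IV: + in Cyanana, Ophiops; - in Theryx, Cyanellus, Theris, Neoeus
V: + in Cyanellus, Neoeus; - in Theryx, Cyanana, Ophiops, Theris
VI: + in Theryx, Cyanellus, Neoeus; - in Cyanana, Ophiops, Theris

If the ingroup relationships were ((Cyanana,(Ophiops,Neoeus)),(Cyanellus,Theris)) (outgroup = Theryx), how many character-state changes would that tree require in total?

10

Map each character onto ((Cyanana,(Ophiops,Neoeus)),(Cyanellus,Theris)) (rooted by Theryx) and count the minimum state changes it requires (Fitch parsimony):
I: 1; II: 1; III: 1; IV: 2; V: 2; VI: 3.
Total tree length = 10.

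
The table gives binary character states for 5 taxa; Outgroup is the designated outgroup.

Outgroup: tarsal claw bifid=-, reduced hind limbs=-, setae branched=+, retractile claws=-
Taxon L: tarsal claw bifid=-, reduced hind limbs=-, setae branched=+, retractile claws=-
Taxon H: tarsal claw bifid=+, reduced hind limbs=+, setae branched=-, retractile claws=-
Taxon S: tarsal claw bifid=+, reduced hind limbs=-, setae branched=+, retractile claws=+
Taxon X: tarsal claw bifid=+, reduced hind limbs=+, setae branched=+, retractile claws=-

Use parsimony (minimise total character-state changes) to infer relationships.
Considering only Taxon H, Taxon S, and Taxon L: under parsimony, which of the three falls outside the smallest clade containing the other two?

Character polarity is set by the outgroup: the derived state is whichever differs from the outgroup's state, so for setae branched the derived state is '-', and for the remaining characters it is '+'.
Only Taxon H, Taxon S, and Taxon X show the derived state '+' for tarsal claw bifid, supporting them as a clade.
Only Taxon H and Taxon X show the derived state '+' for reduced hind limbs, supporting them as a clade.
setae branched (derived state '-') is unique to Taxon H (autapomorphy; uninformative for grouping).
retractile claws: derived state '+' in Taxon S only — an autapomorphy, so it tells us nothing about relationships among taxa.
Most parsimonious ingroup topology: (Taxon L,((Taxon H,Taxon X),Taxon S)).
Taxon S and Taxon H share a more recent common ancestor with each other than either does with Taxon L, so Taxon L is the least closely related of the three.

Taxon L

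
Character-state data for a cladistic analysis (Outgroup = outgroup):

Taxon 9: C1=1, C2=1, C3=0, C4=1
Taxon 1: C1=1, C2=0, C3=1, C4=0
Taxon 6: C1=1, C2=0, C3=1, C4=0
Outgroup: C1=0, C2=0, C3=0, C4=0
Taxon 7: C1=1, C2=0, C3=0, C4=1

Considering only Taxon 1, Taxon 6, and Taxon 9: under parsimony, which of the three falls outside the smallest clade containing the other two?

The outgroup has state '0' for every character, so '1' is the derived state throughout.
All ingroup taxa share the derived state '1' for C1; it defines the ingroup but does not resolve relationships within it.
C2 (derived state '1') is unique to Taxon 9 (autapomorphy; uninformative for grouping).
Only Taxon 1 and Taxon 6 show the derived state '1' for C3, supporting them as a clade.
C4: derived state '1' in Taxon 7 and Taxon 9 only — synapomorphy for {Taxon 7, Taxon 9}.
Most parsimonious ingroup topology: ((Taxon 1,Taxon 6),(Taxon 9,Taxon 7)).
Taxon 6 and Taxon 1 share a more recent common ancestor with each other than either does with Taxon 9, so Taxon 9 is the least closely related of the three.

Taxon 9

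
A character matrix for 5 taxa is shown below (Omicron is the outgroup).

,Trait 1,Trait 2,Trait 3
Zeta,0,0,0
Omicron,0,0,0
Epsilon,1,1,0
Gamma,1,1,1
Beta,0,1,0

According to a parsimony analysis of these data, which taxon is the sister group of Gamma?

Epsilon

The outgroup has state '0' for every character, so '1' is the derived state throughout.
Trait 1 (derived state '1') is shared by Epsilon and Gamma — a synapomorphy uniting that clade.
Only Beta, Epsilon, and Gamma show the derived state '1' for Trait 2, supporting them as a clade.
Trait 3: derived state '1' in Gamma only — an autapomorphy, so it tells us nothing about relationships among taxa.
Most parsimonious ingroup topology: (Zeta,((Gamma,Epsilon),Beta)).
Gamma and Epsilon form a cherry on this tree, so they are sister taxa.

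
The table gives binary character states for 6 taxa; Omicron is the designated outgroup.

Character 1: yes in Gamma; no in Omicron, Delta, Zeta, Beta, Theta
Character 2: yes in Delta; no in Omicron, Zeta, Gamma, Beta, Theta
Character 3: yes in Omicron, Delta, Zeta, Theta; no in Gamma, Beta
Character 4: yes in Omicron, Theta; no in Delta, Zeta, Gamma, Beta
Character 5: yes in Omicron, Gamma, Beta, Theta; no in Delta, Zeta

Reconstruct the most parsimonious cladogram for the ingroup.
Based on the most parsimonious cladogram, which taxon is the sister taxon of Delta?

Zeta

Character polarity is set by the outgroup: the derived state is whichever differs from the outgroup's state, so for Character 3, Character 4, Character 5 the derived state is 'no', and for the remaining characters it is 'yes'.
Character 1: derived state 'yes' in Gamma only — an autapomorphy, so it tells us nothing about relationships among taxa.
Character 2 (derived state 'yes') is unique to Delta (autapomorphy; uninformative for grouping).
Character 3 (derived state 'no') is shared by Beta and Gamma — a synapomorphy uniting that clade.
Character 4: derived state 'no' in Beta, Delta, Gamma, and Zeta only — synapomorphy for {Beta, Delta, Gamma, Zeta}.
Character 5: derived state 'no' in Delta and Zeta only — synapomorphy for {Delta, Zeta}.
Most parsimonious ingroup topology: (((Delta,Zeta),(Gamma,Beta)),Theta).
Delta and Zeta form a cherry on this tree, so they are sister taxa.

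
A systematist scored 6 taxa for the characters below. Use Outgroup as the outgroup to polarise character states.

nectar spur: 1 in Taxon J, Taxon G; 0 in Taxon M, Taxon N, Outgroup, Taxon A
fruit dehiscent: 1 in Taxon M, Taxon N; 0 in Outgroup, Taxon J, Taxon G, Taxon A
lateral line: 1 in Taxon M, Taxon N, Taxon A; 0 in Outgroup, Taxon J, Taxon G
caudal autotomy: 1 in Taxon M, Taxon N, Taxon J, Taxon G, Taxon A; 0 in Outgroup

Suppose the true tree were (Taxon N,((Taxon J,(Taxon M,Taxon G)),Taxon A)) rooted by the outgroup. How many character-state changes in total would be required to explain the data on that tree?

Map each character onto (Taxon N,((Taxon J,(Taxon M,Taxon G)),Taxon A)) (rooted by Outgroup) and count the minimum state changes it requires (Fitch parsimony):
nectar spur: 2; fruit dehiscent: 2; lateral line: 3; caudal autotomy: 1.
Total tree length = 8.

8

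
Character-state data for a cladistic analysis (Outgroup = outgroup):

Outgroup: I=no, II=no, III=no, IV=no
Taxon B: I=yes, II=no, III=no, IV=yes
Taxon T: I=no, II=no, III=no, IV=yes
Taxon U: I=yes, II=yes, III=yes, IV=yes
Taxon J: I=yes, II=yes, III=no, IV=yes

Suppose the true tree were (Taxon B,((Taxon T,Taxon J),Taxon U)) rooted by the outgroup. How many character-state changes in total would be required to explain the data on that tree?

Map each character onto (Taxon B,((Taxon T,Taxon J),Taxon U)) (rooted by Outgroup) and count the minimum state changes it requires (Fitch parsimony):
I: 2; II: 2; III: 1; IV: 1.
Total tree length = 6.

6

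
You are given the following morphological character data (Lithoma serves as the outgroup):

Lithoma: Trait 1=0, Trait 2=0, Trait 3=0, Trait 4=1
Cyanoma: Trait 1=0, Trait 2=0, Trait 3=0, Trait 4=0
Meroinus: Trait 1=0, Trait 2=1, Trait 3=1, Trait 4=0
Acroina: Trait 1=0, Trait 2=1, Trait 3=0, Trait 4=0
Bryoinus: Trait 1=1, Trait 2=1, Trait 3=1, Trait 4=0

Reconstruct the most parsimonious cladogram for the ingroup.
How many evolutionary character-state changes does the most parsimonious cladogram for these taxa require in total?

4

Character polarity is set by the outgroup: the derived state is whichever differs from the outgroup's state, so for Trait 4 the derived state is '0', and for the remaining characters it is '1'.
Trait 1 (derived state '1') is unique to Bryoinus (autapomorphy; uninformative for grouping).
Trait 2 (derived state '1') is shared by Acroina, Bryoinus, and Meroinus — a synapomorphy uniting that clade.
Trait 3 (derived state '1') is shared by Bryoinus and Meroinus — a synapomorphy uniting that clade.
Trait 4 (derived state '0') is shared by all ingroup taxa — unites the whole ingroup.
Most parsimonious ingroup topology: (Cyanoma,((Meroinus,Bryoinus),Acroina)).
Changes per character on this tree: Trait 1: 1; Trait 2: 1; Trait 3: 1; Trait 4: 1.
Total = 4.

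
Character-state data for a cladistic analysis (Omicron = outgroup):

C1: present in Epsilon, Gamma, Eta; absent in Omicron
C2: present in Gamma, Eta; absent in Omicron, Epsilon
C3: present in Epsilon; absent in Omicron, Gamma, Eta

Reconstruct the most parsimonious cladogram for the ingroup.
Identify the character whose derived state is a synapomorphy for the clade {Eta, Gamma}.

C2

The outgroup has state 'absent' for every character, so 'present' is the derived state throughout.
All ingroup taxa share the derived state 'present' for C1; it defines the ingroup but does not resolve relationships within it.
C2 (derived state 'present') is shared by Eta and Gamma — a synapomorphy uniting that clade.
C3: derived state 'present' in Epsilon only — an autapomorphy, so it tells us nothing about relationships among taxa.
Most parsimonious ingroup topology: (Epsilon,(Gamma,Eta)).
The clade {Eta, Gamma} is supported by C2: its derived state 'present' occurs in exactly those taxa and in no other taxon (including the outgroup).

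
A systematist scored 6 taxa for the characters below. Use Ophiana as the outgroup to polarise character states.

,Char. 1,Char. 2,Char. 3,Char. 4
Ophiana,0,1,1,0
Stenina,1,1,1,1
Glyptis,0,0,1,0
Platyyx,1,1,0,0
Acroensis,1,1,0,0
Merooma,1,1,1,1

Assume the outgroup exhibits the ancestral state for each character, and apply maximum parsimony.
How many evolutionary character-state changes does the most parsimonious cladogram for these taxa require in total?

4

Character polarity is set by the outgroup: the derived state is whichever differs from the outgroup's state, so for Char. 2, Char. 3 the derived state is '0', and for the remaining characters it is '1'.
Only Acroensis, Merooma, Platyyx, and Stenina show the derived state '1' for Char. 1, supporting them as a clade.
Char. 2 (derived state '0') is unique to Glyptis (autapomorphy; uninformative for grouping).
Only Acroensis and Platyyx show the derived state '0' for Char. 3, supporting them as a clade.
Char. 4: derived state '1' in Merooma and Stenina only — synapomorphy for {Merooma, Stenina}.
Most parsimonious ingroup topology: (((Stenina,Merooma),(Platyyx,Acroensis)),Glyptis).
Changes per character on this tree: Char. 1: 1; Char. 2: 1; Char. 3: 1; Char. 4: 1.
Total = 4.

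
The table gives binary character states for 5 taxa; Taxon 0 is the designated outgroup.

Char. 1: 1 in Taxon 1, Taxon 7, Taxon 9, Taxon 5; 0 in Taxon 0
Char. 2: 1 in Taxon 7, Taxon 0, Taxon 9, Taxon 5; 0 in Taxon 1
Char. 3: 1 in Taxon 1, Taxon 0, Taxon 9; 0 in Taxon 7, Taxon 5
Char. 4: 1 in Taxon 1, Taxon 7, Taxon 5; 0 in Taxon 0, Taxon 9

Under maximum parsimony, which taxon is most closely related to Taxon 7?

Character polarity is set by the outgroup: the derived state is whichever differs from the outgroup's state, so for Char. 2, Char. 3 the derived state is '0', and for the remaining characters it is '1'.
All ingroup taxa share the derived state '1' for Char. 1; it defines the ingroup but does not resolve relationships within it.
Char. 2 (derived state '0') is unique to Taxon 1 (autapomorphy; uninformative for grouping).
Char. 3: derived state '0' in Taxon 5 and Taxon 7 only — synapomorphy for {Taxon 5, Taxon 7}.
Only Taxon 1, Taxon 5, and Taxon 7 show the derived state '1' for Char. 4, supporting them as a clade.
Most parsimonious ingroup topology: ((Taxon 1,(Taxon 5,Taxon 7)),Taxon 9).
Taxon 7 and Taxon 5 form a cherry on this tree, so they are sister taxa.

Taxon 5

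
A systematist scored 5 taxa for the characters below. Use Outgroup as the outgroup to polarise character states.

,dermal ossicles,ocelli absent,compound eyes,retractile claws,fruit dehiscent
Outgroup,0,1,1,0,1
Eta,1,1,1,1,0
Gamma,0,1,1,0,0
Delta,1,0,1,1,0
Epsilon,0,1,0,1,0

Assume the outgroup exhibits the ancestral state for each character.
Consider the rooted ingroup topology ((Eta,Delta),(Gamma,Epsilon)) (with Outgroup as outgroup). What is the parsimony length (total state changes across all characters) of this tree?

6

Map each character onto ((Eta,Delta),(Gamma,Epsilon)) (rooted by Outgroup) and count the minimum state changes it requires (Fitch parsimony):
dermal ossicles: 1; ocelli absent: 1; compound eyes: 1; retractile claws: 2; fruit dehiscent: 1.
Total tree length = 6.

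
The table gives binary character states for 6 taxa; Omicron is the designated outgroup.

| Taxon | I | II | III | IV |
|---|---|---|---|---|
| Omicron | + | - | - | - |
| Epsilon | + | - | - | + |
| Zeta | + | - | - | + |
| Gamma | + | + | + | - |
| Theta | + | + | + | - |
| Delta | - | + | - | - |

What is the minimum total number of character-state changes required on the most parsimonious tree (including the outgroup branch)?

4

Character polarity is set by the outgroup: the derived state is whichever differs from the outgroup's state, so for I the derived state is '-', and for the remaining characters it is '+'.
I (derived state '-') is unique to Delta (autapomorphy; uninformative for grouping).
II: derived state '+' in Delta, Gamma, and Theta only — synapomorphy for {Delta, Gamma, Theta}.
III: derived state '+' in Gamma and Theta only — synapomorphy for {Gamma, Theta}.
Only Epsilon and Zeta show the derived state '+' for IV, supporting them as a clade.
Most parsimonious ingroup topology: ((Epsilon,Zeta),((Gamma,Theta),Delta)).
Changes per character on this tree: I: 1; II: 1; III: 1; IV: 1.
Total = 4.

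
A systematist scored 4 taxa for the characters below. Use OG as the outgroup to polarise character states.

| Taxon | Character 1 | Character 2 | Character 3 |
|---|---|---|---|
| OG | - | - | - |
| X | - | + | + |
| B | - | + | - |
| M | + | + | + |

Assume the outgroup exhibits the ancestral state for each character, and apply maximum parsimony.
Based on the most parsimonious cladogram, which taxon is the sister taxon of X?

M

The outgroup has state '-' for every character, so '+' is the derived state throughout.
Character 1: derived state '+' in M only — an autapomorphy, so it tells us nothing about relationships among taxa.
All ingroup taxa share the derived state '+' for Character 2; it defines the ingroup but does not resolve relationships within it.
Character 3: derived state '+' in M and X only — synapomorphy for {M, X}.
Most parsimonious ingroup topology: ((X,M),B).
X and M form a cherry on this tree, so they are sister taxa.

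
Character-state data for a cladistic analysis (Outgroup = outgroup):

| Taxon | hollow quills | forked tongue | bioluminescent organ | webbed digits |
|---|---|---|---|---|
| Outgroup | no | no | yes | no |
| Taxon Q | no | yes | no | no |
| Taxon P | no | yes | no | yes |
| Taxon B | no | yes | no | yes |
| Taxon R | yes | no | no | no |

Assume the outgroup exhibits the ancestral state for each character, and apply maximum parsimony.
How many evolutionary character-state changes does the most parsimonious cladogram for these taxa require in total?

4

Character polarity is set by the outgroup: the derived state is whichever differs from the outgroup's state, so for bioluminescent organ the derived state is 'no', and for the remaining characters it is 'yes'.
hollow quills (derived state 'yes') is unique to Taxon R (autapomorphy; uninformative for grouping).
forked tongue (derived state 'yes') is shared by Taxon B, Taxon P, and Taxon Q — a synapomorphy uniting that clade.
All ingroup taxa share the derived state 'no' for bioluminescent organ; it defines the ingroup but does not resolve relationships within it.
webbed digits (derived state 'yes') is shared by Taxon B and Taxon P — a synapomorphy uniting that clade.
Most parsimonious ingroup topology: ((Taxon Q,(Taxon P,Taxon B)),Taxon R).
Changes per character on this tree: hollow quills: 1; forked tongue: 1; bioluminescent organ: 1; webbed digits: 1.
Total = 4.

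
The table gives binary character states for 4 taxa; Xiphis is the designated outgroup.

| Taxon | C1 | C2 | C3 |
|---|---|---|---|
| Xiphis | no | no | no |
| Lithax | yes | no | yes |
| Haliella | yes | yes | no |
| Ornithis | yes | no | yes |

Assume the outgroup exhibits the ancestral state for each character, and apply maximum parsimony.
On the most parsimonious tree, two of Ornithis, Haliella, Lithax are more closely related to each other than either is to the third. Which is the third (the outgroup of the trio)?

The outgroup has state 'no' for every character, so 'yes' is the derived state throughout.
C1 (derived state 'yes') is shared by all ingroup taxa — unites the whole ingroup.
C2: derived state 'yes' in Haliella only — an autapomorphy, so it tells us nothing about relationships among taxa.
C3 (derived state 'yes') is shared by Lithax and Ornithis — a synapomorphy uniting that clade.
Most parsimonious ingroup topology: ((Lithax,Ornithis),Haliella).
Ornithis and Lithax share a more recent common ancestor with each other than either does with Haliella, so Haliella is the least closely related of the three.

Haliella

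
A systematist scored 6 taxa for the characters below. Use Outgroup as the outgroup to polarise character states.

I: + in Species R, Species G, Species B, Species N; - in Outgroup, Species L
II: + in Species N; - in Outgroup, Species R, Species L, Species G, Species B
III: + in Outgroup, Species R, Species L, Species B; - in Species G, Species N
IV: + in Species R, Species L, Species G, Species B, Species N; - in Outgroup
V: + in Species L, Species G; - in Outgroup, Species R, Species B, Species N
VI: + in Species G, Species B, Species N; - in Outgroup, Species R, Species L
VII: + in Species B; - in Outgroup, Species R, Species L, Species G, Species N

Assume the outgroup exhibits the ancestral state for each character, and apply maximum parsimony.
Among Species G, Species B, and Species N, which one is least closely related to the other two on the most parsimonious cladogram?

Character polarity is set by the outgroup: the derived state is whichever differs from the outgroup's state, so for III the derived state is '-', and for the remaining characters it is '+'.
Only Species B, Species G, Species N, and Species R show the derived state '+' for I, supporting them as a clade.
II (derived state '+') is unique to Species N (autapomorphy; uninformative for grouping).
III: derived state '-' in Species G and Species N only — synapomorphy for {Species G, Species N}.
All ingroup taxa share the derived state '+' for IV; it defines the ingroup but does not resolve relationships within it.
V (state '+') occurs in Species G and Species L but conflicts with the nesting implied by the other characters — most parsimoniously interpreted as homoplasy.
Only Species B, Species G, and Species N show the derived state '+' for VI, supporting them as a clade.
VII: derived state '+' in Species B only — an autapomorphy, so it tells us nothing about relationships among taxa.
Most parsimonious ingroup topology: ((Species R,((Species G,Species N),Species B)),Species L).
Species N and Species G share a more recent common ancestor with each other than either does with Species B, so Species B is the least closely related of the three.

Species B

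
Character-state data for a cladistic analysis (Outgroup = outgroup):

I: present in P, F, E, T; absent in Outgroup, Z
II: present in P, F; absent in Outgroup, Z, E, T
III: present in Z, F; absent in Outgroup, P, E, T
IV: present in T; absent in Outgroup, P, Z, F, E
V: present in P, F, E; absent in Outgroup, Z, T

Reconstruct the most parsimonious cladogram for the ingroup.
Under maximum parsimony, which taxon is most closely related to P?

The outgroup has state 'absent' for every character, so 'present' is the derived state throughout.
Only E, F, P, and T show the derived state 'present' for I, supporting them as a clade.
Only F and P show the derived state 'present' for II, supporting them as a clade.
III groups F and Z, which is incompatible with the clades supported by the remaining characters; treating it as convergent (homoplasy) costs fewer steps than any alternative tree.
IV: derived state 'present' in T only — an autapomorphy, so it tells us nothing about relationships among taxa.
V (derived state 'present') is shared by E, F, and P — a synapomorphy uniting that clade.
Most parsimonious ingroup topology: ((((P,F),E),T),Z).
P and F form a cherry on this tree, so they are sister taxa.

F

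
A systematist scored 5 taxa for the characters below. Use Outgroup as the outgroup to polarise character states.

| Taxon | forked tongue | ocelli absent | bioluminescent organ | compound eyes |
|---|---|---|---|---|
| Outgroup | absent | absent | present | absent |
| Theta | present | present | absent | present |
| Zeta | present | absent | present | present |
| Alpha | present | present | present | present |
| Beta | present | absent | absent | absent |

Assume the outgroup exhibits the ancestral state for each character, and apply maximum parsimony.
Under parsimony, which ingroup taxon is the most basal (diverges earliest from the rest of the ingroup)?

Beta

Character polarity is set by the outgroup: the derived state is whichever differs from the outgroup's state, so for bioluminescent organ the derived state is 'absent', and for the remaining characters it is 'present'.
All ingroup taxa share the derived state 'present' for forked tongue; it defines the ingroup but does not resolve relationships within it.
Only Alpha and Theta show the derived state 'present' for ocelli absent, supporting them as a clade.
bioluminescent organ (state 'absent') occurs in Beta and Theta but conflicts with the nesting implied by the other characters — most parsimoniously interpreted as homoplasy.
compound eyes: derived state 'present' in Alpha, Theta, and Zeta only — synapomorphy for {Alpha, Theta, Zeta}.
Most parsimonious ingroup topology: (((Theta,Alpha),Zeta),Beta).
Beta is sister to the clade containing all other ingroup taxa, so it is the earliest-diverging (most basal) ingroup lineage.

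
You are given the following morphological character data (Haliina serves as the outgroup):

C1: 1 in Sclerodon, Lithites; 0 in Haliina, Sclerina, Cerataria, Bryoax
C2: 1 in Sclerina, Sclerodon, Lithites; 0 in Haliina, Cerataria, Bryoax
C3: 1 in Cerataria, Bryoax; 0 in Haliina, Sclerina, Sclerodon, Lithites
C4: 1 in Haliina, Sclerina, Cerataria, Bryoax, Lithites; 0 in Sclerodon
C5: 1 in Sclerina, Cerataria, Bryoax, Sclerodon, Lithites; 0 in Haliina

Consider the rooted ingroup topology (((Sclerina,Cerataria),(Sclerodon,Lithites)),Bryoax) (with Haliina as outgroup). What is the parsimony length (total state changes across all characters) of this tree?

7

Map each character onto (((Sclerina,Cerataria),(Sclerodon,Lithites)),Bryoax) (rooted by Haliina) and count the minimum state changes it requires (Fitch parsimony):
C1: 1; C2: 2; C3: 2; C4: 1; C5: 1.
Total tree length = 7.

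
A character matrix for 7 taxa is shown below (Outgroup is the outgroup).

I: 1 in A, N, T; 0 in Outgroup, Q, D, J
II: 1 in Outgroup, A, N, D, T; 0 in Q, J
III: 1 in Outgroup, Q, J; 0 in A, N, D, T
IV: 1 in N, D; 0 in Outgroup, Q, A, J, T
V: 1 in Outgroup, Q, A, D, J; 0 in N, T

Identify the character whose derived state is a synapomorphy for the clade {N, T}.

V

Character polarity is set by the outgroup: the derived state is whichever differs from the outgroup's state, so for II, III, V the derived state is '0', and for the remaining characters it is '1'.
Only A, N, and T show the derived state '1' for I, supporting them as a clade.
Only J and Q show the derived state '0' for II, supporting them as a clade.
III: derived state '0' in A, D, N, and T only — synapomorphy for {A, D, N, T}.
IV groups D and N, which is incompatible with the clades supported by the remaining characters; treating it as convergent (homoplasy) costs fewer steps than any alternative tree.
Only N and T show the derived state '0' for V, supporting them as a clade.
Most parsimonious ingroup topology: ((Q,J),((A,(N,T)),D)).
The clade {N, T} is supported by V: its derived state '0' occurs in exactly those taxa and in no other taxon (including the outgroup).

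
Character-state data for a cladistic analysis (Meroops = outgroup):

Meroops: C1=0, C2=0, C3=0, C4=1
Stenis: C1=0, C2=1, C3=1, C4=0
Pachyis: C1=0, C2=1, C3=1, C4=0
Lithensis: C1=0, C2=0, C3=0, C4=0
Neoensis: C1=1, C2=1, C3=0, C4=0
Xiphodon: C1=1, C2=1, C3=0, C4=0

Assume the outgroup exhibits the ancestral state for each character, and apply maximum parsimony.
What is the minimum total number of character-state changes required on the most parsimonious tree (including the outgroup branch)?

4

Character polarity is set by the outgroup: the derived state is whichever differs from the outgroup's state, so for C4 the derived state is '0', and for the remaining characters it is '1'.
C1: derived state '1' in Neoensis and Xiphodon only — synapomorphy for {Neoensis, Xiphodon}.
Only Neoensis, Pachyis, Stenis, and Xiphodon show the derived state '1' for C2, supporting them as a clade.
C3 (derived state '1') is shared by Pachyis and Stenis — a synapomorphy uniting that clade.
All ingroup taxa share the derived state '0' for C4; it defines the ingroup but does not resolve relationships within it.
Most parsimonious ingroup topology: (((Stenis,Pachyis),(Neoensis,Xiphodon)),Lithensis).
Changes per character on this tree: C1: 1; C2: 1; C3: 1; C4: 1.
Total = 4.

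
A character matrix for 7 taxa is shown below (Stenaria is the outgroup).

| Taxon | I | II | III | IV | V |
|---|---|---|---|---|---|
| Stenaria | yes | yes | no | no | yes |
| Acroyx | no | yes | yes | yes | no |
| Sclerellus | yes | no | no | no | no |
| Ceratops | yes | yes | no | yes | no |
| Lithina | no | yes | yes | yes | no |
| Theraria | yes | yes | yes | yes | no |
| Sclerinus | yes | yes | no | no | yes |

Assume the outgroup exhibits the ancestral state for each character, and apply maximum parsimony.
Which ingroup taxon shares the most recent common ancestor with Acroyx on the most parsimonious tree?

Lithina

Character polarity is set by the outgroup: the derived state is whichever differs from the outgroup's state, so for I, II, V the derived state is 'no', and for the remaining characters it is 'yes'.
I (derived state 'no') is shared by Acroyx and Lithina — a synapomorphy uniting that clade.
II: derived state 'no' in Sclerellus only — an autapomorphy, so it tells us nothing about relationships among taxa.
III: derived state 'yes' in Acroyx, Lithina, and Theraria only — synapomorphy for {Acroyx, Lithina, Theraria}.
IV: derived state 'yes' in Acroyx, Ceratops, Lithina, and Theraria only — synapomorphy for {Acroyx, Ceratops, Lithina, Theraria}.
V (derived state 'no') is shared by Acroyx, Ceratops, Lithina, Sclerellus, and Theraria — a synapomorphy uniting that clade.
Most parsimonious ingroup topology: (((((Acroyx,Lithina),Theraria),Ceratops),Sclerellus),Sclerinus).
Acroyx and Lithina form a cherry on this tree, so they are sister taxa.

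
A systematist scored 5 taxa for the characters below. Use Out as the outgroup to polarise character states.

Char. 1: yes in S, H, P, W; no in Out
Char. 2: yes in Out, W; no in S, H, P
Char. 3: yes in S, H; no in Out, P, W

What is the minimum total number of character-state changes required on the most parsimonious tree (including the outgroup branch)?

Character polarity is set by the outgroup: the derived state is whichever differs from the outgroup's state, so for Char. 2 the derived state is 'no', and for the remaining characters it is 'yes'.
Char. 1 (derived state 'yes') is shared by all ingroup taxa — unites the whole ingroup.
Char. 2 (derived state 'no') is shared by H, P, and S — a synapomorphy uniting that clade.
Only H and S show the derived state 'yes' for Char. 3, supporting them as a clade.
Most parsimonious ingroup topology: (((S,H),P),W).
Changes per character on this tree: Char. 1: 1; Char. 2: 1; Char. 3: 1.
Total = 3.

3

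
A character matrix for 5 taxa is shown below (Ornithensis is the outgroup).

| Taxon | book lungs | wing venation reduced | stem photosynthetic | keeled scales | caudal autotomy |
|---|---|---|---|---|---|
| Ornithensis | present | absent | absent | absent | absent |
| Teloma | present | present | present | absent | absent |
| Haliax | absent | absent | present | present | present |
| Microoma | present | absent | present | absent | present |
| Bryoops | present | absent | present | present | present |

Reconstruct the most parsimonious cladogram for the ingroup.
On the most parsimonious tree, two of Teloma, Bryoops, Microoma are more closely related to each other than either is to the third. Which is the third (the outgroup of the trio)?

Teloma

Character polarity is set by the outgroup: the derived state is whichever differs from the outgroup's state, so for book lungs the derived state is 'absent', and for the remaining characters it is 'present'.
book lungs: derived state 'absent' in Haliax only — an autapomorphy, so it tells us nothing about relationships among taxa.
wing venation reduced: derived state 'present' in Teloma only — an autapomorphy, so it tells us nothing about relationships among taxa.
All ingroup taxa share the derived state 'present' for stem photosynthetic; it defines the ingroup but does not resolve relationships within it.
keeled scales (derived state 'present') is shared by Bryoops and Haliax — a synapomorphy uniting that clade.
caudal autotomy (derived state 'present') is shared by Bryoops, Haliax, and Microoma — a synapomorphy uniting that clade.
Most parsimonious ingroup topology: (Teloma,((Haliax,Bryoops),Microoma)).
Bryoops and Microoma share a more recent common ancestor with each other than either does with Teloma, so Teloma is the least closely related of the three.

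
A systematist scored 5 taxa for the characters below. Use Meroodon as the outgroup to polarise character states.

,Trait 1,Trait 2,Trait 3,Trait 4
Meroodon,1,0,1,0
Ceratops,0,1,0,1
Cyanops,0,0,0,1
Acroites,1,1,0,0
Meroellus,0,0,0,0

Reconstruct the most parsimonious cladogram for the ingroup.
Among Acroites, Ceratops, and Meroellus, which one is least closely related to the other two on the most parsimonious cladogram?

Acroites

Character polarity is set by the outgroup: the derived state is whichever differs from the outgroup's state, so for Trait 1, Trait 3 the derived state is '0', and for the remaining characters it is '1'.
Trait 1: derived state '0' in Ceratops, Cyanops, and Meroellus only — synapomorphy for {Ceratops, Cyanops, Meroellus}.
Trait 2 (state '1') occurs in Acroites and Ceratops but conflicts with the nesting implied by the other characters — most parsimoniously interpreted as homoplasy.
Trait 3 (derived state '0') is shared by all ingroup taxa — unites the whole ingroup.
Only Ceratops and Cyanops show the derived state '1' for Trait 4, supporting them as a clade.
Most parsimonious ingroup topology: (((Ceratops,Cyanops),Meroellus),Acroites).
Meroellus and Ceratops share a more recent common ancestor with each other than either does with Acroites, so Acroites is the least closely related of the three.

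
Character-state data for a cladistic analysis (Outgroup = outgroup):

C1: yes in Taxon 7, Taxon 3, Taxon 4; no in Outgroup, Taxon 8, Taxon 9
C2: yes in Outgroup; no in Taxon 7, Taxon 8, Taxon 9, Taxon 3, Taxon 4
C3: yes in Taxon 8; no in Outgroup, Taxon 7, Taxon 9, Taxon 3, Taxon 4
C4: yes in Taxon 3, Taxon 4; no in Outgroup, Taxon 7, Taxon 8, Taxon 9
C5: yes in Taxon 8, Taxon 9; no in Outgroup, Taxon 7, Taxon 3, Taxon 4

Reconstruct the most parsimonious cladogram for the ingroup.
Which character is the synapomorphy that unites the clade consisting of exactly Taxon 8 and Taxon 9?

C5

Character polarity is set by the outgroup: the derived state is whichever differs from the outgroup's state, so for C2 the derived state is 'no', and for the remaining characters it is 'yes'.
C1 (derived state 'yes') is shared by Taxon 3, Taxon 4, and Taxon 7 — a synapomorphy uniting that clade.
All ingroup taxa share the derived state 'no' for C2; it defines the ingroup but does not resolve relationships within it.
C3: derived state 'yes' in Taxon 8 only — an autapomorphy, so it tells us nothing about relationships among taxa.
Only Taxon 3 and Taxon 4 show the derived state 'yes' for C4, supporting them as a clade.
C5 (derived state 'yes') is shared by Taxon 8 and Taxon 9 — a synapomorphy uniting that clade.
Most parsimonious ingroup topology: ((Taxon 7,(Taxon 3,Taxon 4)),(Taxon 8,Taxon 9)).
The clade {Taxon 8, Taxon 9} is supported by C5: its derived state 'yes' occurs in exactly those taxa and in no other taxon (including the outgroup).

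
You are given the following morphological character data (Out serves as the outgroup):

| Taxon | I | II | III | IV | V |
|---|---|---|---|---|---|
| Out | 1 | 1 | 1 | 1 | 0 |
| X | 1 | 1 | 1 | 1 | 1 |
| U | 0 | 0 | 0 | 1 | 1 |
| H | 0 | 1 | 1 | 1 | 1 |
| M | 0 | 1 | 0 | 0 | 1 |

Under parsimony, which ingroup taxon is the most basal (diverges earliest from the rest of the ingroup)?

X

Character polarity is set by the outgroup: the derived state is whichever differs from the outgroup's state, so for I, II, III, IV the derived state is '0', and for the remaining characters it is '1'.
I: derived state '0' in H, M, and U only — synapomorphy for {H, M, U}.
II (derived state '0') is unique to U (autapomorphy; uninformative for grouping).
III: derived state '0' in M and U only — synapomorphy for {M, U}.
IV: derived state '0' in M only — an autapomorphy, so it tells us nothing about relationships among taxa.
All ingroup taxa share the derived state '1' for V; it defines the ingroup but does not resolve relationships within it.
Most parsimonious ingroup topology: (X,((U,M),H)).
X is sister to the clade containing all other ingroup taxa, so it is the earliest-diverging (most basal) ingroup lineage.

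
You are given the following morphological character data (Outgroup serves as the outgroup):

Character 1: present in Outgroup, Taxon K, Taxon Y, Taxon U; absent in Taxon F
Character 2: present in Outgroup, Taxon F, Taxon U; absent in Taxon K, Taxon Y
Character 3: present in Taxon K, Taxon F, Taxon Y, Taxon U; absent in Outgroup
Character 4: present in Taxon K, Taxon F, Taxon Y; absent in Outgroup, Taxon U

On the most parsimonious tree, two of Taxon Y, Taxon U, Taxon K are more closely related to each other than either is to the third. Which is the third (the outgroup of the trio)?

Character polarity is set by the outgroup: the derived state is whichever differs from the outgroup's state, so for Character 1, Character 2 the derived state is 'absent', and for the remaining characters it is 'present'.
Character 1 (derived state 'absent') is unique to Taxon F (autapomorphy; uninformative for grouping).
Only Taxon K and Taxon Y show the derived state 'absent' for Character 2, supporting them as a clade.
All ingroup taxa share the derived state 'present' for Character 3; it defines the ingroup but does not resolve relationships within it.
Character 4: derived state 'present' in Taxon F, Taxon K, and Taxon Y only — synapomorphy for {Taxon F, Taxon K, Taxon Y}.
Most parsimonious ingroup topology: (Taxon U,((Taxon Y,Taxon K),Taxon F)).
Taxon Y and Taxon K share a more recent common ancestor with each other than either does with Taxon U, so Taxon U is the least closely related of the three.

Taxon U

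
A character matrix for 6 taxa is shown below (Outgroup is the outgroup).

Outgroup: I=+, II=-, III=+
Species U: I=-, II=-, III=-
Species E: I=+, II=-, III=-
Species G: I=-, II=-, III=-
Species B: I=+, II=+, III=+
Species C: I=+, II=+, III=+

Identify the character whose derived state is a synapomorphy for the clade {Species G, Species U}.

I

Character polarity is set by the outgroup: the derived state is whichever differs from the outgroup's state, so for I, III the derived state is '-', and for the remaining characters it is '+'.
Only Species G and Species U show the derived state '-' for I, supporting them as a clade.
II: derived state '+' in Species B and Species C only — synapomorphy for {Species B, Species C}.
III: derived state '-' in Species E, Species G, and Species U only — synapomorphy for {Species E, Species G, Species U}.
Most parsimonious ingroup topology: (((Species U,Species G),Species E),(Species B,Species C)).
The clade {Species G, Species U} is supported by I: its derived state '-' occurs in exactly those taxa and in no other taxon (including the outgroup).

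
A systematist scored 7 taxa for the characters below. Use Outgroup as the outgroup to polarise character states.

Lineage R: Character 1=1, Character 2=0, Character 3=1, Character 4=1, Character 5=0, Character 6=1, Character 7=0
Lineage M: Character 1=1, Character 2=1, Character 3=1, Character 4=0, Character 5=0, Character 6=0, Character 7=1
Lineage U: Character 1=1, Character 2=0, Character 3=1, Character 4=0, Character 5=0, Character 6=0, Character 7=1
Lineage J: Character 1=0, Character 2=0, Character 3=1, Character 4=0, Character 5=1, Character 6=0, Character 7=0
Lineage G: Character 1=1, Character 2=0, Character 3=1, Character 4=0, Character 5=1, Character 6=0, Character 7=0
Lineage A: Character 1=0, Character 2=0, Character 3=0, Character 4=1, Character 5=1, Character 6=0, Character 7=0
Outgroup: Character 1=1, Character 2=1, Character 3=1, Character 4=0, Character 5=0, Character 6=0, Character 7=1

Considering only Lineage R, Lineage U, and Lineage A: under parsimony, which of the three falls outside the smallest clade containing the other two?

Character polarity is set by the outgroup: the derived state is whichever differs from the outgroup's state, so for Character 1, Character 2, Character 3, Character 7 the derived state is '0', and for the remaining characters it is '1'.
Character 1: derived state '0' in Lineage A and Lineage J only — synapomorphy for {Lineage A, Lineage J}.
Character 2 (derived state '0') is shared by Lineage A, Lineage G, Lineage J, Lineage R, and Lineage U — a synapomorphy uniting that clade.
Character 3 (derived state '0') is unique to Lineage A (autapomorphy; uninformative for grouping).
Character 4 groups Lineage A and Lineage R, which is incompatible with the clades supported by the remaining characters; treating it as convergent (homoplasy) costs fewer steps than any alternative tree.
Only Lineage A, Lineage G, and Lineage J show the derived state '1' for Character 5, supporting them as a clade.
Character 6 (derived state '1') is unique to Lineage R (autapomorphy; uninformative for grouping).
Only Lineage A, Lineage G, Lineage J, and Lineage R show the derived state '0' for Character 7, supporting them as a clade.
Most parsimonious ingroup topology: ((((Lineage G,(Lineage J,Lineage A)),Lineage R),Lineage U),Lineage M).
Lineage A and Lineage R share a more recent common ancestor with each other than either does with Lineage U, so Lineage U is the least closely related of the three.

Lineage U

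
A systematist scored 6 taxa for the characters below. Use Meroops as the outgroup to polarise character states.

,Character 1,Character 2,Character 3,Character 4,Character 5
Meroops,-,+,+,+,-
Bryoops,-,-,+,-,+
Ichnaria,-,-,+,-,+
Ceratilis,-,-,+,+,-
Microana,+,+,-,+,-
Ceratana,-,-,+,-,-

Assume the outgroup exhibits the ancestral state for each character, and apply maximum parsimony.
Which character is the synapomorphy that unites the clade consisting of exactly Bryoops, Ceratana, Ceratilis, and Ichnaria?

Character 2

Character polarity is set by the outgroup: the derived state is whichever differs from the outgroup's state, so for Character 2, Character 3, Character 4 the derived state is '-', and for the remaining characters it is '+'.
Character 1 (derived state '+') is unique to Microana (autapomorphy; uninformative for grouping).
Character 2: derived state '-' in Bryoops, Ceratana, Ceratilis, and Ichnaria only — synapomorphy for {Bryoops, Ceratana, Ceratilis, Ichnaria}.
Character 3 (derived state '-') is unique to Microana (autapomorphy; uninformative for grouping).
Character 4: derived state '-' in Bryoops, Ceratana, and Ichnaria only — synapomorphy for {Bryoops, Ceratana, Ichnaria}.
Character 5 (derived state '+') is shared by Bryoops and Ichnaria — a synapomorphy uniting that clade.
Most parsimonious ingroup topology: ((((Bryoops,Ichnaria),Ceratana),Ceratilis),Microana).
The clade {Bryoops, Ceratana, Ceratilis, Ichnaria} is supported by Character 2: its derived state '-' occurs in exactly those taxa and in no other taxon (including the outgroup).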